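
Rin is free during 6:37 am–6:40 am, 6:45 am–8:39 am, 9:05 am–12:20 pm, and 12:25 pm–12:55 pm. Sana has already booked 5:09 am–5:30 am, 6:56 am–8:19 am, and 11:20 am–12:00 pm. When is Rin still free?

6:37 am-6:40 am is untouched.
6:45 am-8:39 am with B removed leaves 6:45 am-6:56 am, 8:19 am-8:39 am.
9:05 am-12:20 pm with B removed leaves 9:05 am-11:20 am, 12:00 pm-12:20 pm.
12:25 pm-12:55 pm is untouched.

6:37 am-6:40 am, 6:45 am-6:56 am, 8:19 am-8:39 am, 9:05 am-11:20 am, 12:00 pm-12:20 pm, 12:25 pm-12:55 pm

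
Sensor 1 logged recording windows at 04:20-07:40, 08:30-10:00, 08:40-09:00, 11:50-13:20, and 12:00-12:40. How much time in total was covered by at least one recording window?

Merged: 04:20-07:40, 08:30-10:00, 11:50-13:20.
Lengths: 3 h 20 min + 1 h 30 min + 1 h 30 min = 6 h 20 min.

6 h 20 min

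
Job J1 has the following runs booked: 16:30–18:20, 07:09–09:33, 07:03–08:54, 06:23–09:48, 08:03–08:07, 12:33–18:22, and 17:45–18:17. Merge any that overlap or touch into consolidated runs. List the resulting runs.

06:23–09:48, 12:33–18:22

Sort by start: 06:23–09:48, 07:03–08:54, 07:09–09:33, 08:03–08:07, 12:33–18:22, 16:30–18:20, 17:45–18:17.
07:03–08:54 overlaps/touches 06:23–09:48 → extend to 06:23–09:48.
07:09–09:33 overlaps/touches 06:23–09:48 → extend to 06:23–09:48.
08:03–08:07 overlaps/touches 06:23–09:48 → extend to 06:23–09:48.
12:33–18:22 is disjoint → start new block.
16:30–18:20 overlaps/touches 12:33–18:22 → extend to 12:33–18:22.
17:45–18:17 overlaps/touches 12:33–18:22 → extend to 12:33–18:22.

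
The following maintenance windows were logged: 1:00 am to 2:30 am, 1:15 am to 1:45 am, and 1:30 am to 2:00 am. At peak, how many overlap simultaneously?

3

Sweep endpoints in order; track running count of active intervals.
Peak of 3 reached at 1:30 am.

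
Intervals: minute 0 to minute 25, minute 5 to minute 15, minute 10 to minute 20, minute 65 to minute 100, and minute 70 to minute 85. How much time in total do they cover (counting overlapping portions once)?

Merged: minute 0 to minute 25, minute 65 to minute 100.
Lengths: 25 minutes + 35 minutes = 60 minutes.

60 minutes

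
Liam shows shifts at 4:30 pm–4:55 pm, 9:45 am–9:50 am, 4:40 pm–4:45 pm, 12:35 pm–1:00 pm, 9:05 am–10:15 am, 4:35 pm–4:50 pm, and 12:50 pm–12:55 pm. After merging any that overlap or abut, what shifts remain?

9:05 am-10:15 am, 12:35 pm-1:00 pm, 4:30 pm-4:55 pm

Sort by start: 9:05 am-10:15 am, 9:45 am-9:50 am, 12:35 pm-1:00 pm, 12:50 pm-12:55 pm, 4:30 pm-4:55 pm, 4:35 pm-4:50 pm, 4:40 pm-4:45 pm.
9:45 am-9:50 am overlaps/touches 9:05 am-10:15 am → extend to 9:05 am-10:15 am.
12:35 pm-1:00 pm is disjoint → start new block.
12:50 pm-12:55 pm overlaps/touches 12:35 pm-1:00 pm → extend to 12:35 pm-1:00 pm.
4:30 pm-4:55 pm is disjoint → start new block.
4:35 pm-4:50 pm overlaps/touches 4:30 pm-4:55 pm → extend to 4:30 pm-4:55 pm.
4:40 pm-4:45 pm overlaps/touches 4:30 pm-4:55 pm → extend to 4:30 pm-4:55 pm.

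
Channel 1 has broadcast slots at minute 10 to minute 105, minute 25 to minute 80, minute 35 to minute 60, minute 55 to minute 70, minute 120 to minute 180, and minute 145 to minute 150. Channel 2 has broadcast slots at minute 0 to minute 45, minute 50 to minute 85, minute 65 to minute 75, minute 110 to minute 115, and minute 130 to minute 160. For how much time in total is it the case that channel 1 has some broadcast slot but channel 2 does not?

Merge the first list: minute 10 to minute 105, minute 120 to minute 180.
Merge the second list: minute 0 to minute 45, minute 50 to minute 85, minute 110 to minute 115, minute 130 to minute 160.
A \ B = minute 45 to minute 50, minute 85 to minute 105, minute 120 to minute 130, minute 160 to minute 180.
Total: 5 minutes + 20 minutes + 10 minutes + 20 minutes = 55 minutes.

55 minutes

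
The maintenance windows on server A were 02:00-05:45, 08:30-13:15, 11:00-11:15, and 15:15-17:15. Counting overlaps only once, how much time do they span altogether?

Merged: 02:00–05:45, 08:30–13:15, 15:15–17:15.
Lengths: 3 h 45 min + 4 h 45 min + 2 h = 10 h 30 min.

10 h 30 min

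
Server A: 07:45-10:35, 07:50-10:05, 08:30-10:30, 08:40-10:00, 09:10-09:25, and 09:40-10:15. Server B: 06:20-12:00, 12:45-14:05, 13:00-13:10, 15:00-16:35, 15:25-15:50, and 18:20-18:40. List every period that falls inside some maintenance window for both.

A, merged: 07:45–10:35.
B, merged: 06:20–12:00, 12:45–14:05, 15:00–16:35, 18:20–18:40.
07:45–10:35 ∩ B → 07:45–10:35.

07:45–10:35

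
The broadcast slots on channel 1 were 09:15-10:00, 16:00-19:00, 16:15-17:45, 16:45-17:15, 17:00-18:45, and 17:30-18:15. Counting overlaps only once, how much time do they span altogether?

3 h 45 min

Merged: 09:15–10:00, 16:00–19:00.
Lengths: 45 min + 3 h = 3 h 45 min.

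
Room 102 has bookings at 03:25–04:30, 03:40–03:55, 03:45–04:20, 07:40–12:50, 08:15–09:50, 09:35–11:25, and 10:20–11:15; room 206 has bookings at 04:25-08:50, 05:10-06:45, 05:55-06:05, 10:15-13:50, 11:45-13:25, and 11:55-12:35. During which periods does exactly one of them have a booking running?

Merge the first list: 03:25–04:30, 07:40–12:50.
Merge the second list: 04:25–08:50, 10:15–13:50.
A but not B: 03:25–04:25, 08:50–10:15.
B but not A: 04:30–07:40, 12:50–13:50.
Combining gives A △ B.

03:25–04:25, 04:30–07:40, 08:50–10:15, 12:50–13:50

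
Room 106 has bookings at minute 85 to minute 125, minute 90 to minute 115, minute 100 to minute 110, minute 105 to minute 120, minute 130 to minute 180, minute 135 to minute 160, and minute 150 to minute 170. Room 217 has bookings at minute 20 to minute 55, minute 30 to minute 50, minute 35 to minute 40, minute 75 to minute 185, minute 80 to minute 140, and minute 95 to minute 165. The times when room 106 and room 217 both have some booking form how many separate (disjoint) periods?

2

A, merged: minute 85 to minute 125, minute 130 to minute 180.
B, merged: minute 20 to minute 55, minute 75 to minute 185.
A ∩ B = minute 85 to minute 125, minute 130 to minute 180.
That is 2 disjoint pieces.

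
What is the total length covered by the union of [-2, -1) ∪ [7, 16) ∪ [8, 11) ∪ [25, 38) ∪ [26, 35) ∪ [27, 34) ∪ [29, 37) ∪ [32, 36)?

23

Merged: [-2, -1), [7, 16), [25, 38).
Lengths: 1 + 9 + 13 = 23.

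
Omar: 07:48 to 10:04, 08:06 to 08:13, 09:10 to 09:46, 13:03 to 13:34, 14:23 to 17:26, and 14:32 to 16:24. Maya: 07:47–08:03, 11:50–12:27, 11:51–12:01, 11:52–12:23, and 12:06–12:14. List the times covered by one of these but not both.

Merge the first list: 07:48–10:04, 13:03–13:34, 14:23–17:26.
Merge the second list: 07:47–08:03, 11:50–12:27.
A but not B: 08:03–10:04, 13:03–13:34, 14:23–17:26.
B but not A: 07:47–07:48, 11:50–12:27.
Combining gives A △ B.

07:47–07:48, 08:03–10:04, 11:50–12:27, 13:03–13:34, 14:23–17:26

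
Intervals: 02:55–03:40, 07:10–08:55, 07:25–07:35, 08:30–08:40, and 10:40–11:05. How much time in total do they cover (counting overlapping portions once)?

Merged: 02:55–03:40, 07:10–08:55, 10:40–11:05.
Lengths: 45 min + 1 h 45 min + 25 min = 2 h 55 min.

2 h 55 min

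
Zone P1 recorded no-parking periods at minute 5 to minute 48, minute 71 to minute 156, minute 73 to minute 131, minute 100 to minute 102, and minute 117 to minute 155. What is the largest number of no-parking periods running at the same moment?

3

At minute 100, 3 of the intervals are simultaneously active.
No point has more.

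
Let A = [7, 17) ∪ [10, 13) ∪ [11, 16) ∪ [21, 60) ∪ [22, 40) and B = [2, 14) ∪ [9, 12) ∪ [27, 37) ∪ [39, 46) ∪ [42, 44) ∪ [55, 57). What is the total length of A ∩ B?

26

A, merged: [7, 17), [21, 60).
B, merged: [2, 14), [27, 37), [39, 46), [55, 57).
A ∩ B = [7, 14), [27, 37), [39, 46), [55, 57).
Total: 7 + 10 + 7 + 2 = 26.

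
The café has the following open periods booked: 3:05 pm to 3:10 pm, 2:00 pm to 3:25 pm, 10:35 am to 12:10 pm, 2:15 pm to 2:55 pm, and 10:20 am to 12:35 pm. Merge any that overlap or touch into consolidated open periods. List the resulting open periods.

10:20 am-12:35 pm, 2:00 pm-3:25 pm

Sort by start: 10:20 am-12:35 pm, 10:35 am-12:10 pm, 2:00 pm-3:25 pm, 2:15 pm-2:55 pm, 3:05 pm-3:10 pm.
10:35 am-12:10 pm overlaps/touches 10:20 am-12:35 pm → extend to 10:20 am-12:35 pm.
2:00 pm-3:25 pm is disjoint → start new block.
2:15 pm-2:55 pm overlaps/touches 2:00 pm-3:25 pm → extend to 2:00 pm-3:25 pm.
3:05 pm-3:10 pm overlaps/touches 2:00 pm-3:25 pm → extend to 2:00 pm-3:25 pm.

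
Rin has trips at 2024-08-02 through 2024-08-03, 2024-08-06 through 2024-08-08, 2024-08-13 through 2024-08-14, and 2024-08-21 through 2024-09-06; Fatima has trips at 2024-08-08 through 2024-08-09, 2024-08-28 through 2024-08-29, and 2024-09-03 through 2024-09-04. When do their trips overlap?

2024-08-08 through 2024-08-08, 2024-08-28 through 2024-08-29, 2024-09-03 through 2024-09-04

2024-08-02 through 2024-08-03 meets no B interval.
2024-08-06 through 2024-08-08 ∩ B → 2024-08-08 through 2024-08-08.
2024-08-13 through 2024-08-14 meets no B interval.
2024-08-21 through 2024-09-06 ∩ B → 2024-08-28 through 2024-08-29, 2024-09-03 through 2024-09-04.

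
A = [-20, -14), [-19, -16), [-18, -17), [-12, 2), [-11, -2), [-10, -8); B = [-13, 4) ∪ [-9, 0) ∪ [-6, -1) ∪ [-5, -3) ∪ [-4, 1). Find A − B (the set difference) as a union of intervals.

A, merged: [-20, -14), [-12, 2).
B, merged: [-13, 4).
[-20, -14): nothing removed.
[-12, 2): entirely removed.

[-20, -14)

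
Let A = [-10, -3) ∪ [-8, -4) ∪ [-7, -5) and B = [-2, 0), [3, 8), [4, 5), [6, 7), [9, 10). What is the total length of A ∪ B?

15

Merge the first list: [-10, -3).
Merge the second list: [-2, 0), [3, 8), [9, 10).
A ∪ B = [-10, -3), [-2, 0), [3, 8), [9, 10).
Total: 7 + 2 + 5 + 1 = 15.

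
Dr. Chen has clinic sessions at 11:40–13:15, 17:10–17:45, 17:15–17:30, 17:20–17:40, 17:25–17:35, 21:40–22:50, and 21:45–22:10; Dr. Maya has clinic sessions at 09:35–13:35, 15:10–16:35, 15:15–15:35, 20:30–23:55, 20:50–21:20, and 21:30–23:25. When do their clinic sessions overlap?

11:40-13:15, 21:40-22:50

A, merged: 11:40-13:15, 17:10-17:45, 21:40-22:50.
B, merged: 09:35-13:35, 15:10-16:35, 20:30-23:55.
11:40-13:15 overlaps B on 11:40-13:15.
17:10-17:45 falls entirely outside B.
21:40-22:50 overlaps B on 21:40-22:50.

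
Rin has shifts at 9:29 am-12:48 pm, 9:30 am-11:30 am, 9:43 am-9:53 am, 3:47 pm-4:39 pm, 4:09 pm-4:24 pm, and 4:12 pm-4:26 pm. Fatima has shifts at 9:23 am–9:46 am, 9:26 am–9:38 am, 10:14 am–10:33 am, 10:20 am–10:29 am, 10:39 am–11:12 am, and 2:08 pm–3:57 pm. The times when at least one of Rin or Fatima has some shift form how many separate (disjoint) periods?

2

Merge the first list: 9:29 am-12:48 pm, 3:47 pm-4:39 pm.
Merge the second list: 9:23 am-9:46 am, 10:14 am-10:33 am, 10:39 am-11:12 am, 2:08 pm-3:57 pm.
A ∪ B = 9:23 am-12:48 pm, 2:08 pm-4:39 pm.
That is 2 disjoint pieces.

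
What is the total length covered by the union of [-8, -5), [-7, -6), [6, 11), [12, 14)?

Merged: [-8, -5), [6, 11), [12, 14).
Lengths: 3 + 5 + 2 = 10.

10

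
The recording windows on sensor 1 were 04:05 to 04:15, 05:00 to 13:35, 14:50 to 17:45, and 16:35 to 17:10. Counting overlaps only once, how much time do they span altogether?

Merged: 04:05-04:15, 05:00-13:35, 14:50-17:45.
Lengths: 10 min + 8 h 35 min + 2 h 55 min = 11 h 40 min.

11 h 40 min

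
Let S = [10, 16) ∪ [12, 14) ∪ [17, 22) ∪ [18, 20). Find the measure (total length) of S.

Merged: [10, 16), [17, 22).
Lengths: 6 + 5 = 11.

11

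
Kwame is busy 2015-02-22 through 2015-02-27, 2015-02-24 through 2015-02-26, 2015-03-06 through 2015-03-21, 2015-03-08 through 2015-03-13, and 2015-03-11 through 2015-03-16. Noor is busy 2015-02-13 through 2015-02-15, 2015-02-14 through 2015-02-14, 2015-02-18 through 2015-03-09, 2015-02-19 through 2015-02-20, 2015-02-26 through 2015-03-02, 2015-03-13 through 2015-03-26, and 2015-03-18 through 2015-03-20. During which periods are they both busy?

2015-02-22 through 2015-02-27, 2015-03-06 through 2015-03-09, 2015-03-13 through 2015-03-21

A, merged: 2015-02-22 through 2015-02-27, 2015-03-06 through 2015-03-21.
B, merged: 2015-02-13 through 2015-02-15, 2015-02-18 through 2015-03-09, 2015-03-13 through 2015-03-26.
2015-02-22 through 2015-02-27 meets the second set on 2015-02-22 through 2015-02-27.
2015-03-06 through 2015-03-21 meets the second set on 2015-03-06 through 2015-03-09, 2015-03-13 through 2015-03-21.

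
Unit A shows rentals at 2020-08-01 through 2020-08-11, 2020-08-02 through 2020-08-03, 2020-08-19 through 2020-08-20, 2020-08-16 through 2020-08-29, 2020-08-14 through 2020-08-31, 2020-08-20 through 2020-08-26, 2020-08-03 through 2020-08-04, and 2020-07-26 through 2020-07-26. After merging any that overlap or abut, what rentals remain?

Sort by start: 2020-07-26 through 2020-07-26, 2020-08-01 through 2020-08-11, 2020-08-02 through 2020-08-03, 2020-08-03 through 2020-08-04, 2020-08-14 through 2020-08-31, 2020-08-16 through 2020-08-29, 2020-08-19 through 2020-08-20, 2020-08-20 through 2020-08-26.
2020-08-01 through 2020-08-11 is disjoint → start new block.
2020-08-02 through 2020-08-03 overlaps/touches 2020-08-01 through 2020-08-11 → extend to 2020-08-01 through 2020-08-11.
2020-08-03 through 2020-08-04 overlaps/touches 2020-08-01 through 2020-08-11 → extend to 2020-08-01 through 2020-08-11.
2020-08-14 through 2020-08-31 is disjoint → start new block.
2020-08-16 through 2020-08-29 overlaps/touches 2020-08-14 through 2020-08-31 → extend to 2020-08-14 through 2020-08-31.
2020-08-19 through 2020-08-20 overlaps/touches 2020-08-14 through 2020-08-31 → extend to 2020-08-14 through 2020-08-31.
2020-08-20 through 2020-08-26 overlaps/touches 2020-08-14 through 2020-08-31 → extend to 2020-08-14 through 2020-08-31.

2020-07-26 through 2020-07-26, 2020-08-01 through 2020-08-11, 2020-08-14 through 2020-08-31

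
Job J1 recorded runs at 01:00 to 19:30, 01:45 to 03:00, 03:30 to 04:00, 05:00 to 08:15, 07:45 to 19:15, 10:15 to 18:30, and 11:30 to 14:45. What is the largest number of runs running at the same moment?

Walk the sorted start/end points keeping a running depth.
The depth first hits 4 at 11:30.

4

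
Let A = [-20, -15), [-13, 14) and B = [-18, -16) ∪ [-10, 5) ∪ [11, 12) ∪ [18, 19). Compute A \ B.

[-20, -18) ∪ [-16, -15) ∪ [-13, -10) ∪ [5, 11) ∪ [12, 14)

[-20, -15) with B removed leaves [-20, -18), [-16, -15).
[-13, 14) with B removed leaves [-13, -10), [5, 11), [12, 14).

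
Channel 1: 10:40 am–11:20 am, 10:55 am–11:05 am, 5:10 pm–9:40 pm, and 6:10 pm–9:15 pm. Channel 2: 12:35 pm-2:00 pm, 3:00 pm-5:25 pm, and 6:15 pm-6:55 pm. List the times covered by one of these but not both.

10:40 am–11:20 am, 12:35 pm–2:00 pm, 3:00 pm–5:10 pm, 5:25 pm–6:15 pm, 6:55 pm–9:40 pm

First set merges to 10:40 am–11:20 am, 5:10 pm–9:40 pm.
A \ B = 10:40 am–11:20 am, 5:25 pm–6:15 pm, 6:55 pm–9:40 pm.
B \ A = 12:35 pm–2:00 pm, 3:00 pm–5:10 pm.
Union of the two gives the symmetric difference.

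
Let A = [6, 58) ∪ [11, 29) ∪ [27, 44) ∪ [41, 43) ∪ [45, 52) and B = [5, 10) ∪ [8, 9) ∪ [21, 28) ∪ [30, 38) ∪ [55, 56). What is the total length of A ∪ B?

A, merged: [6, 58).
B, merged: [5, 10), [21, 28), [30, 38), [55, 56).
A ∪ B = [5, 58).
Total: 53.

53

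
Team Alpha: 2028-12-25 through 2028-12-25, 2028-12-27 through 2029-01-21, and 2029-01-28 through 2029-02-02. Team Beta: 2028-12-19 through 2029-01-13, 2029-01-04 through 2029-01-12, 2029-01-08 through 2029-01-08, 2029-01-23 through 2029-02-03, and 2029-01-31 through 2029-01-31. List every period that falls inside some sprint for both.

2028-12-25 through 2028-12-25, 2028-12-27 through 2029-01-13, 2029-01-28 through 2029-02-02

B, merged: 2028-12-19 through 2029-01-13, 2029-01-23 through 2029-02-03.
2028-12-25 through 2028-12-25 meets the second set on 2028-12-25 through 2028-12-25.
2028-12-27 through 2029-01-21 meets the second set on 2028-12-27 through 2029-01-13.
2029-01-28 through 2029-02-02 meets the second set on 2029-01-28 through 2029-02-02.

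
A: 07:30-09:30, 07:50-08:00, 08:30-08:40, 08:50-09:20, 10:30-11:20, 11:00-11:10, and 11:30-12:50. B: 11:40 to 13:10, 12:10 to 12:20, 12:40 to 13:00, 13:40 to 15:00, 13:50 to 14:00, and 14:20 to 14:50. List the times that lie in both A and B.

11:40-12:50

A, merged: 07:30-09:30, 10:30-11:20, 11:30-12:50.
B, merged: 11:40-13:10, 13:40-15:00.
07:30-09:30 meets no B interval.
10:30-11:20 meets no B interval.
11:30-12:50 ∩ B → 11:40-12:50.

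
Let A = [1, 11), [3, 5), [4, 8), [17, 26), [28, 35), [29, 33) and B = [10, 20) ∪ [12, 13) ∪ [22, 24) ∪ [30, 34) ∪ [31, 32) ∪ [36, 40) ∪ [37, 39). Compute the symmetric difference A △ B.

A, merged: [1, 11), [17, 26), [28, 35).
B, merged: [10, 20), [22, 24), [30, 34), [36, 40).
A \ B = [1, 10), [20, 22), [24, 26), [28, 30), [34, 35).
B \ A = [11, 17), [36, 40).
Union of the two gives the symmetric difference.

[1, 10) ∪ [11, 17) ∪ [20, 22) ∪ [24, 26) ∪ [28, 30) ∪ [34, 35) ∪ [36, 40)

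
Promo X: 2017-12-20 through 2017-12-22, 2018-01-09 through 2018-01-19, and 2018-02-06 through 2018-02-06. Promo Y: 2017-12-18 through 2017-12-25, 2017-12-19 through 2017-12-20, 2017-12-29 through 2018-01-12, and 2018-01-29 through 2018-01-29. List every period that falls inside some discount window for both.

2017-12-20 through 2017-12-22, 2018-01-09 through 2018-01-12

Merge the second list: 2017-12-18 through 2017-12-25, 2017-12-29 through 2018-01-12, 2018-01-29 through 2018-01-29.
2017-12-20 through 2017-12-22 meets the second set on 2017-12-20 through 2017-12-22.
2018-01-09 through 2018-01-19 meets the second set on 2018-01-09 through 2018-01-12.
2018-02-06 through 2018-02-06: no overlap with the second set.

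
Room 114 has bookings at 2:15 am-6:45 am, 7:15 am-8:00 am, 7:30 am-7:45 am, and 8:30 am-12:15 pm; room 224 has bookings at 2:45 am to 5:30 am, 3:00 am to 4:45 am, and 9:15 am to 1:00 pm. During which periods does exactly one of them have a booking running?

2:15 am-2:45 am, 5:30 am-6:45 am, 7:15 am-8:00 am, 8:30 am-9:15 am, 12:15 pm-1:00 pm

A, merged: 2:15 am-6:45 am, 7:15 am-8:00 am, 8:30 am-12:15 pm.
B, merged: 2:45 am-5:30 am, 9:15 am-1:00 pm.
A but not B: 2:15 am-2:45 am, 5:30 am-6:45 am, 7:15 am-8:00 am, 8:30 am-9:15 am.
B but not A: 12:15 pm-1:00 pm.
Combining gives A △ B.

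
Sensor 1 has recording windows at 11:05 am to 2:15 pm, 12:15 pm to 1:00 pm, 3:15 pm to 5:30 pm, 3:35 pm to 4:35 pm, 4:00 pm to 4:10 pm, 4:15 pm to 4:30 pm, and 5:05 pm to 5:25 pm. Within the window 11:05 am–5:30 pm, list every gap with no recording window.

Covered (merged): 11:05 am–2:15 pm, 3:15 pm–5:30 pm.
Complement within 11:05 am–5:30 pm: 2:15 pm–3:15 pm.

2:15 pm–3:15 pm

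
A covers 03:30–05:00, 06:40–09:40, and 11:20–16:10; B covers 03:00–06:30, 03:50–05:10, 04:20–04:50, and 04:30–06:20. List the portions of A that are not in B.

06:40–09:40, 11:20–16:10

B, merged: 03:00–06:30.
03:30–05:00 lies entirely inside B → drops out.
06:40–09:40 is untouched.
11:20–16:10 is untouched.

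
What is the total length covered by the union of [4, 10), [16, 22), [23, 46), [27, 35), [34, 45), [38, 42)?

35

Merged: [4, 10), [16, 22), [23, 46).
Lengths: 6 + 6 + 23 = 35.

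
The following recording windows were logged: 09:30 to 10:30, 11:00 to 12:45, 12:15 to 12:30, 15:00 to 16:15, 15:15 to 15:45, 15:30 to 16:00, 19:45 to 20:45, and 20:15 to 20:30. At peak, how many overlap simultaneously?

Sweep endpoints in order; track running count of active intervals.
Peak of 3 reached at 15:30.

3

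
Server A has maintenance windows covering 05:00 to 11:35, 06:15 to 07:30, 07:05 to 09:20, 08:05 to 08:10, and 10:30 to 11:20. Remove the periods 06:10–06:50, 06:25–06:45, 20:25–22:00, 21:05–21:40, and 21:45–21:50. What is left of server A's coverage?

A, merged: 05:00–11:35.
B, merged: 06:10–06:50, 20:25–22:00.
05:00–11:35 with B removed leaves 05:00–06:10, 06:50–11:35.

05:00–06:10, 06:50–11:35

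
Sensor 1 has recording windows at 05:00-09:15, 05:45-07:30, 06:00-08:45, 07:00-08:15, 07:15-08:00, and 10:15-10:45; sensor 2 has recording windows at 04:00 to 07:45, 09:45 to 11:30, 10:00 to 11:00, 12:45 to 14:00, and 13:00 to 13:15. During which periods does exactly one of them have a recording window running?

Merge the first list: 05:00-09:15, 10:15-10:45.
Merge the second list: 04:00-07:45, 09:45-11:30, 12:45-14:00.
A but not B: 07:45-09:15.
B but not A: 04:00-05:00, 09:45-10:15, 10:45-11:30, 12:45-14:00.
Combining gives A △ B.

04:00-05:00, 07:45-09:15, 09:45-10:15, 10:45-11:30, 12:45-14:00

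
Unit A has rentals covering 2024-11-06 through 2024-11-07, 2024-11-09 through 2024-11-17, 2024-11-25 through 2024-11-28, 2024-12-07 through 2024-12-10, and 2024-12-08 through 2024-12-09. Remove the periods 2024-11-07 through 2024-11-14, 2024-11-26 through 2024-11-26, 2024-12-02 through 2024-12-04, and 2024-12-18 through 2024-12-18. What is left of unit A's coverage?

2024-11-06 through 2024-11-06, 2024-11-15 through 2024-11-17, 2024-11-25 through 2024-11-25, 2024-11-27 through 2024-11-28, 2024-12-07 through 2024-12-10

First set merges to 2024-11-06 through 2024-11-07, 2024-11-09 through 2024-11-17, 2024-11-25 through 2024-11-28, 2024-12-07 through 2024-12-10.
2024-11-06 through 2024-11-07 with B removed leaves 2024-11-06 through 2024-11-06.
2024-11-09 through 2024-11-17 with B removed leaves 2024-11-15 through 2024-11-17.
2024-11-25 through 2024-11-28 with B removed leaves 2024-11-25 through 2024-11-25, 2024-11-27 through 2024-11-28.
2024-12-07 through 2024-12-10 is untouched.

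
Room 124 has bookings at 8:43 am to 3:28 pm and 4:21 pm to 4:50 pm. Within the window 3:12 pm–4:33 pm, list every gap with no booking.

Covered (merged): 8:43 am-3:28 pm, 4:21 pm-4:50 pm.
Uncovered inside 3:12 pm-4:33 pm: 3:28 pm-4:21 pm.

3:28 pm-4:21 pm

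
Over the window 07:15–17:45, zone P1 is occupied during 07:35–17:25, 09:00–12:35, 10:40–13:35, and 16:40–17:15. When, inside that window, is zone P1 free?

Covered (merged): 07:35-17:25.
Complement within 07:15-17:45: 07:15-07:35, 17:25-17:45.

07:15-07:35, 17:25-17:45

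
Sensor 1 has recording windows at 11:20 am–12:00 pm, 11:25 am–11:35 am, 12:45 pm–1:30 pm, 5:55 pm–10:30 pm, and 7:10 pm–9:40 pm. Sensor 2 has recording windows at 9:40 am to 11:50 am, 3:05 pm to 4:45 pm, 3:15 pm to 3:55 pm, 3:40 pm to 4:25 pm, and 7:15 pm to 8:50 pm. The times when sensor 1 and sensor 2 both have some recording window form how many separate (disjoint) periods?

Merge the first list: 11:20 am-12:00 pm, 12:45 pm-1:30 pm, 5:55 pm-10:30 pm.
Merge the second list: 9:40 am-11:50 am, 3:05 pm-4:45 pm, 7:15 pm-8:50 pm.
A ∩ B = 11:20 am-11:50 am, 7:15 pm-8:50 pm.
That is 2 disjoint pieces.

2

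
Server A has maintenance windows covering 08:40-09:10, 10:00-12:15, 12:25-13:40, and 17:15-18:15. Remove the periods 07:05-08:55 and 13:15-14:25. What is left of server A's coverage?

08:40–09:10 with B removed leaves 08:55–09:10.
10:00–12:15 is untouched.
12:25–13:40 with B removed leaves 12:25–13:15.
17:15–18:15 is untouched.

08:55–09:10, 10:00–12:15, 12:25–13:15, 17:15–18:15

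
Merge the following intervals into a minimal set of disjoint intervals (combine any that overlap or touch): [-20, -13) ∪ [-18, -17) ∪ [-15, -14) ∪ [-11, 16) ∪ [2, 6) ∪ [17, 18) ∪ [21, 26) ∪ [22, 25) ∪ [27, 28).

[-18, -17) overlaps/touches [-20, -13) → extend to [-20, -13).
[-15, -14) overlaps/touches [-20, -13) → extend to [-20, -13).
[-11, 16) is disjoint → start new block.
[2, 6) overlaps/touches [-11, 16) → extend to [-11, 16).
[17, 18) is disjoint → start new block.
[21, 26) is disjoint → start new block.
[22, 25) overlaps/touches [21, 26) → extend to [21, 26).
[27, 28) is disjoint → start new block.

[-20, -13) ∪ [-11, 16) ∪ [17, 18) ∪ [21, 26) ∪ [27, 28)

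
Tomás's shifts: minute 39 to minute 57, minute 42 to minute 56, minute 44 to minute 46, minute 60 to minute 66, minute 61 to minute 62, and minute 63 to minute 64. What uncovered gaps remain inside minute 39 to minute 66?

Covered (merged): minute 39 to minute 57, minute 60 to minute 66.
Gaps within minute 39 to minute 66: minute 57 to minute 60.

minute 57 to minute 60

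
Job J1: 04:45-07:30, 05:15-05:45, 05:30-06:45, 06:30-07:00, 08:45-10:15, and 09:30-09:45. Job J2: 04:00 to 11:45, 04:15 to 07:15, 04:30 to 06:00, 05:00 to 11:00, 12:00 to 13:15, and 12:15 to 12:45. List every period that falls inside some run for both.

04:45–07:30, 08:45–10:15

First set merges to 04:45–07:30, 08:45–10:15.
Second set merges to 04:00–11:45, 12:00–13:15.
04:45–07:30 meets the second set on 04:45–07:30.
08:45–10:15 meets the second set on 08:45–10:15.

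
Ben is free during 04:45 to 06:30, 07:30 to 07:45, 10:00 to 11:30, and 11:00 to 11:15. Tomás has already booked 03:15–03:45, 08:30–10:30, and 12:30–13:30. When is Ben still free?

A, merged: 04:45–06:30, 07:30–07:45, 10:00–11:30.
04:45–06:30 is untouched.
07:30–07:45 is untouched.
10:00–11:30 with B removed leaves 10:30–11:30.

04:45–06:30, 07:30–07:45, 10:30–11:30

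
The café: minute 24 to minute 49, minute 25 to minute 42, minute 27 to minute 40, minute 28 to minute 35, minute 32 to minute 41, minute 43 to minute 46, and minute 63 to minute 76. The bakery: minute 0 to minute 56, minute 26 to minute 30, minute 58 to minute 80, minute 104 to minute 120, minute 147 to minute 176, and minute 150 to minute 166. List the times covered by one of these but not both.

First set merges to minute 24 to minute 49, minute 63 to minute 76.
Second set merges to minute 0 to minute 56, minute 58 to minute 80, minute 104 to minute 120, minute 147 to minute 176.
A \ B = none.
B \ A = minute 0 to minute 24, minute 49 to minute 56, minute 58 to minute 63, minute 76 to minute 80, minute 104 to minute 120, minute 147 to minute 176.
Union of the two gives the symmetric difference.

minute 0 to minute 24, minute 49 to minute 56, minute 58 to minute 63, minute 76 to minute 80, minute 104 to minute 120, minute 147 to minute 176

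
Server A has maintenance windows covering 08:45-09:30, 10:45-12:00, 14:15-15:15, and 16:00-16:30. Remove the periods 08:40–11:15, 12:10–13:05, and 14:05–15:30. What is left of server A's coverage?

11:15-12:00, 16:00-16:30

08:45-09:30 lies entirely inside B → drops out.
10:45-12:00 with B removed leaves 11:15-12:00.
14:15-15:15 lies entirely inside B → drops out.
16:00-16:30 is untouched.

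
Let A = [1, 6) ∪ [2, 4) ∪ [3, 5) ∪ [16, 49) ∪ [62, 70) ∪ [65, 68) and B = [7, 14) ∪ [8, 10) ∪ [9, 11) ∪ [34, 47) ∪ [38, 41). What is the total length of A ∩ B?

13

First set merges to [1, 6), [16, 49), [62, 70).
Second set merges to [7, 14), [34, 47).
A ∩ B = [34, 47).
Total: 13.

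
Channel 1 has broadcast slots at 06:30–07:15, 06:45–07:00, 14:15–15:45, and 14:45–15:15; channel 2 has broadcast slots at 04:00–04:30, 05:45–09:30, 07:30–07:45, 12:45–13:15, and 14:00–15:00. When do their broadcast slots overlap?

A, merged: 06:30–07:15, 14:15–15:45.
B, merged: 04:00–04:30, 05:45–09:30, 12:45–13:15, 14:00–15:00.
06:30–07:15 meets the second set on 06:30–07:15.
14:15–15:45 meets the second set on 14:15–15:00.

06:30–07:15, 14:15–15:00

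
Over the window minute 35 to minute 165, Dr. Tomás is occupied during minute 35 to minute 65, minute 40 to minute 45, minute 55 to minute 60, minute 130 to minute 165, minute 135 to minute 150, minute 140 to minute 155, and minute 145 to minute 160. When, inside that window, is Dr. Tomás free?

The merged coverage is minute 35 to minute 65, minute 130 to minute 165.
Complement within minute 35 to minute 165: minute 65 to minute 130.

minute 65 to minute 130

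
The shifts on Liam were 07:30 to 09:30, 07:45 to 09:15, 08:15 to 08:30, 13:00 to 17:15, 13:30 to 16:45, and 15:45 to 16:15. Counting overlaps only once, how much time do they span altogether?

Merged: 07:30–09:30, 13:00–17:15.
Lengths: 2 h + 4 h 15 min = 6 h 15 min.

6 h 15 min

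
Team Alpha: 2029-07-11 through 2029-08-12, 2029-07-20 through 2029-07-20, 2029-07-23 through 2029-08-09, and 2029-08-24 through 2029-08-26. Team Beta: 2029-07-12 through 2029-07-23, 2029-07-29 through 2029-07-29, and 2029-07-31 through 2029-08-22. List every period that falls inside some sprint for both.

Merge the first list: 2029-07-11 through 2029-08-12, 2029-08-24 through 2029-08-26.
2029-07-11 through 2029-08-12 meets the second set on 2029-07-12 through 2029-07-23, 2029-07-29 through 2029-07-29, 2029-07-31 through 2029-08-12.
2029-08-24 through 2029-08-26: no overlap with the second set.

2029-07-12 through 2029-07-23, 2029-07-29 through 2029-07-29, 2029-07-31 through 2029-08-12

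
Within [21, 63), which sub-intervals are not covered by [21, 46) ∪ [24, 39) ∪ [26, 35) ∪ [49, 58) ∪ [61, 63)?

[46, 49) ∪ [58, 61)

The merged coverage is [21, 46), [49, 58), [61, 63).
Uncovered inside [21, 63): [46, 49), [58, 61).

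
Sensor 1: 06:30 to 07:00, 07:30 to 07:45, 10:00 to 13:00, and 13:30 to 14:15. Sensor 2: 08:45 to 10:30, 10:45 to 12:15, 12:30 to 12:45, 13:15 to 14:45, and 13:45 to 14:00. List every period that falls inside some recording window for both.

B, merged: 08:45–10:30, 10:45–12:15, 12:30–12:45, 13:15–14:45.
06:30–07:00 falls entirely outside B.
07:30–07:45 falls entirely outside B.
10:00–13:00 overlaps B on 10:00–10:30, 10:45–12:15, 12:30–12:45.
13:30–14:15 overlaps B on 13:30–14:15.

10:00–10:30, 10:45–12:15, 12:30–12:45, 13:30–14:15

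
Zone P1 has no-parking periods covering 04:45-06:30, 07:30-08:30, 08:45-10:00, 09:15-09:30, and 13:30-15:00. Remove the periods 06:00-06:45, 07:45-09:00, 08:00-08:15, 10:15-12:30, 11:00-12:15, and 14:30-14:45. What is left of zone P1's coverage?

04:45-06:00, 07:30-07:45, 09:00-10:00, 13:30-14:30, 14:45-15:00

A, merged: 04:45-06:30, 07:30-08:30, 08:45-10:00, 13:30-15:00.
B, merged: 06:00-06:45, 07:45-09:00, 10:15-12:30, 14:30-14:45.
04:45-06:30 with B removed leaves 04:45-06:00.
07:30-08:30 with B removed leaves 07:30-07:45.
08:45-10:00 with B removed leaves 09:00-10:00.
13:30-15:00 with B removed leaves 13:30-14:30, 14:45-15:00.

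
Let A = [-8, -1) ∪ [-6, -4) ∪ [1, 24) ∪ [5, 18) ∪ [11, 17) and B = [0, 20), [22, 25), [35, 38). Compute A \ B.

A, merged: [-8, -1), [1, 24).
[-8, -1) is untouched.
[1, 24) with B removed leaves [20, 22).

[-8, -1) ∪ [20, 22)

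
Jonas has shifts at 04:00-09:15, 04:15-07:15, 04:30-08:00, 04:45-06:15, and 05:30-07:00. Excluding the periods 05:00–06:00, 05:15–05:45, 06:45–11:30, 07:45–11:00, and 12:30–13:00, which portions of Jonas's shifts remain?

04:00–05:00, 06:00–06:45

Merge the first list: 04:00–09:15.
Merge the second list: 05:00–06:00, 06:45–11:30, 12:30–13:00.
04:00–09:15 with B removed leaves 04:00–05:00, 06:00–06:45.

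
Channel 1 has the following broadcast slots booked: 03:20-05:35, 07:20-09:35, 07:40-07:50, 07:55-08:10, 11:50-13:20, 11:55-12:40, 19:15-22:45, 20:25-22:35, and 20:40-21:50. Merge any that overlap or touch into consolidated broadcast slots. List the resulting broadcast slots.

03:20–05:35, 07:20–09:35, 11:50–13:20, 19:15–22:45

07:20–09:35 is disjoint → start new block.
07:40–07:50 overlaps/touches 07:20–09:35 → extend to 07:20–09:35.
07:55–08:10 overlaps/touches 07:20–09:35 → extend to 07:20–09:35.
11:50–13:20 is disjoint → start new block.
11:55–12:40 overlaps/touches 11:50–13:20 → extend to 11:50–13:20.
19:15–22:45 is disjoint → start new block.
20:25–22:35 overlaps/touches 19:15–22:45 → extend to 19:15–22:45.
20:40–21:50 overlaps/touches 19:15–22:45 → extend to 19:15–22:45.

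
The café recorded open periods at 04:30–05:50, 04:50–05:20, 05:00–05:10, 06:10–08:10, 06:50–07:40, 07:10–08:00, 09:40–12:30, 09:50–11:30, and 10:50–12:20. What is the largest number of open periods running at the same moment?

3

Sweep endpoints in order; track running count of active intervals.
Peak of 3 reached at 05:00.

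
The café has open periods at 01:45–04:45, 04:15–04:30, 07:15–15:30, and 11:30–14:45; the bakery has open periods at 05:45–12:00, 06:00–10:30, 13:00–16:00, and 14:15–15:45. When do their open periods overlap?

07:15–12:00, 13:00–15:30

Merge the first list: 01:45–04:45, 07:15–15:30.
Merge the second list: 05:45–12:00, 13:00–16:00.
01:45–04:45 meets no B interval.
07:15–15:30 ∩ B → 07:15–12:00, 13:00–15:30.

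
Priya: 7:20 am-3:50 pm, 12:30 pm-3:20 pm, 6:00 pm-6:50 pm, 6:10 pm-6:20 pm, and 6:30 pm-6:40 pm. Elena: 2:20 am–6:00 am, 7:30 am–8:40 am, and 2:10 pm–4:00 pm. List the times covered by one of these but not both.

2:20 am–6:00 am, 7:20 am–7:30 am, 8:40 am–2:10 pm, 3:50 pm–4:00 pm, 6:00 pm–6:50 pm

First set merges to 7:20 am–3:50 pm, 6:00 pm–6:50 pm.
A \ B = 7:20 am–7:30 am, 8:40 am–2:10 pm, 6:00 pm–6:50 pm.
B \ A = 2:20 am–6:00 am, 3:50 pm–4:00 pm.
Union of the two gives the symmetric difference.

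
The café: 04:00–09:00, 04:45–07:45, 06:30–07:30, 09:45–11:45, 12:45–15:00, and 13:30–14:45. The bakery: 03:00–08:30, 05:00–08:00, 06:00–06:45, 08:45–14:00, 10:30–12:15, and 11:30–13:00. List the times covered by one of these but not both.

Merge the first list: 04:00–09:00, 09:45–11:45, 12:45–15:00.
Merge the second list: 03:00–08:30, 08:45–14:00.
A \ B = 08:30–08:45, 14:00–15:00.
B \ A = 03:00–04:00, 09:00–09:45, 11:45–12:45.
Union of the two gives the symmetric difference.

03:00–04:00, 08:30–08:45, 09:00–09:45, 11:45–12:45, 14:00–15:00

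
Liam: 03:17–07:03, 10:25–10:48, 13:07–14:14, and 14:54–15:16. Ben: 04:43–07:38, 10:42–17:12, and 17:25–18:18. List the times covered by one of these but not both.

03:17–04:43, 07:03–07:38, 10:25–10:42, 10:48–13:07, 14:14–14:54, 15:16–17:12, 17:25–18:18

A but not B: 03:17–04:43, 10:25–10:42.
B but not A: 07:03–07:38, 10:48–13:07, 14:14–14:54, 15:16–17:12, 17:25–18:18.
Combining gives A △ B.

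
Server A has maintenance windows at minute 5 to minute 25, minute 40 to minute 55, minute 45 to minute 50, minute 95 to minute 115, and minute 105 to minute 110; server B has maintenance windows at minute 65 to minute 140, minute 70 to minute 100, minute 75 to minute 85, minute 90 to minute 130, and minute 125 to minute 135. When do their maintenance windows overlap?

minute 95 to minute 115

First set merges to minute 5 to minute 25, minute 40 to minute 55, minute 95 to minute 115.
Second set merges to minute 65 to minute 140.
minute 5 to minute 25 falls entirely outside B.
minute 40 to minute 55 falls entirely outside B.
minute 95 to minute 115 overlaps B on minute 95 to minute 115.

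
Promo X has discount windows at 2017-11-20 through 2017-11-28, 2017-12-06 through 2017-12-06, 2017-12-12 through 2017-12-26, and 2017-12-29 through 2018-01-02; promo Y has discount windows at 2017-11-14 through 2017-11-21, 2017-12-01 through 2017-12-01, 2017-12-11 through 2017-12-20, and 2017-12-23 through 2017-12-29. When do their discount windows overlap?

2017-11-20 through 2017-11-21, 2017-12-12 through 2017-12-20, 2017-12-23 through 2017-12-26, 2017-12-29 through 2017-12-29

2017-11-20 through 2017-11-28 ∩ B → 2017-11-20 through 2017-11-21.
2017-12-06 through 2017-12-06 meets no B interval.
2017-12-12 through 2017-12-26 ∩ B → 2017-12-12 through 2017-12-20, 2017-12-23 through 2017-12-26.
2017-12-29 through 2018-01-02 ∩ B → 2017-12-29 through 2017-12-29.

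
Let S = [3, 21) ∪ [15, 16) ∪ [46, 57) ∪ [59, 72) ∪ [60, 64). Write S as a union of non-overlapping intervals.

[15, 16) overlaps/touches [3, 21) → extend to [3, 21).
[46, 57) is disjoint → start new block.
[59, 72) is disjoint → start new block.
[60, 64) overlaps/touches [59, 72) → extend to [59, 72).

[3, 21) ∪ [46, 57) ∪ [59, 72)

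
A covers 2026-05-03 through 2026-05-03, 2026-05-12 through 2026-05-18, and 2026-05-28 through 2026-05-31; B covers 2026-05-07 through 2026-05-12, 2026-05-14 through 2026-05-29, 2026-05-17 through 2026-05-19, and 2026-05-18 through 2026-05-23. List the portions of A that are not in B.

B, merged: 2026-05-07 through 2026-05-12, 2026-05-14 through 2026-05-29.
2026-05-03 through 2026-05-03: nothing removed.
2026-05-12 through 2026-05-18 \ B = 2026-05-13 through 2026-05-13.
2026-05-28 through 2026-05-31 \ B = 2026-05-30 through 2026-05-31.

2026-05-03 through 2026-05-03, 2026-05-13 through 2026-05-13, 2026-05-30 through 2026-05-31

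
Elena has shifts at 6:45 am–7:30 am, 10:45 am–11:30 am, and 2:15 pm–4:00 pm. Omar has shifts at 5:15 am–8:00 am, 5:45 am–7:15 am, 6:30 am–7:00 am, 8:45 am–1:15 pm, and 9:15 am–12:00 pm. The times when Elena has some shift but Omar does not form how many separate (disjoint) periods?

1

Merge the second list: 5:15 am–8:00 am, 8:45 am–1:15 pm.
A \ B = 2:15 pm–4:00 pm.
That is 1 disjoint piece.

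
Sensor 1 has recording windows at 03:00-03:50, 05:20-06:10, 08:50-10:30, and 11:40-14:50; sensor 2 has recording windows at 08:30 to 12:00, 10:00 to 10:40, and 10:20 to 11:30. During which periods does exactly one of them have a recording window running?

Second set merges to 08:30-12:00.
A but not B: 03:00-03:50, 05:20-06:10, 12:00-14:50.
B but not A: 08:30-08:50, 10:30-11:40.
Combining gives A △ B.

03:00-03:50, 05:20-06:10, 08:30-08:50, 10:30-11:40, 12:00-14:50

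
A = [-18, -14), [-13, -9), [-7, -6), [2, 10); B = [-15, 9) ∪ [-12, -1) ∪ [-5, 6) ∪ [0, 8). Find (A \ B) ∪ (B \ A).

[-18, -15) ∪ [-14, -13) ∪ [-9, -7) ∪ [-6, 2) ∪ [9, 10)

Second set merges to [-15, 9).
A \ B = [-18, -15), [9, 10).
B \ A = [-14, -13), [-9, -7), [-6, 2).
Union of the two gives the symmetric difference.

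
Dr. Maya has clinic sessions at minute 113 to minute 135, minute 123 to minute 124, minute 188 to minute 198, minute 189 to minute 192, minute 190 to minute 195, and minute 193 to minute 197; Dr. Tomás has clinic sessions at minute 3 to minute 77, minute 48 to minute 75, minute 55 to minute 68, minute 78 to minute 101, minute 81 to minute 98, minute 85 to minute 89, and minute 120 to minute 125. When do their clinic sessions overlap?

minute 120 to minute 125

First set merges to minute 113 to minute 135, minute 188 to minute 198.
Second set merges to minute 3 to minute 77, minute 78 to minute 101, minute 120 to minute 125.
minute 113 to minute 135 ∩ B → minute 120 to minute 125.
minute 188 to minute 198 meets no B interval.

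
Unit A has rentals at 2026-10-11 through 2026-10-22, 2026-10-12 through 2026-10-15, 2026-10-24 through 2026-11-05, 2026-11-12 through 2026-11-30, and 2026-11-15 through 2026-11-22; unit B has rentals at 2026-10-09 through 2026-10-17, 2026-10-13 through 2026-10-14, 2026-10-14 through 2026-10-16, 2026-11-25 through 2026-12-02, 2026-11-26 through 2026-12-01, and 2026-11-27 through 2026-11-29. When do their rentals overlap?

First set merges to 2026-10-11 through 2026-10-22, 2026-10-24 through 2026-11-05, 2026-11-12 through 2026-11-30.
Second set merges to 2026-10-09 through 2026-10-17, 2026-11-25 through 2026-12-02.
2026-10-11 through 2026-10-22 meets the second set on 2026-10-11 through 2026-10-17.
2026-10-24 through 2026-11-05: no overlap with the second set.
2026-11-12 through 2026-11-30 meets the second set on 2026-11-25 through 2026-11-30.

2026-10-11 through 2026-10-17, 2026-11-25 through 2026-11-30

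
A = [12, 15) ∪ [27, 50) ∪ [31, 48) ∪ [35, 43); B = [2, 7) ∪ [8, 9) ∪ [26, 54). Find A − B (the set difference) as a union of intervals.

First set merges to [12, 15), [27, 50).
[12, 15): no B overlap → unchanged.
[27, 50): fully covered by B → removed.

[12, 15)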